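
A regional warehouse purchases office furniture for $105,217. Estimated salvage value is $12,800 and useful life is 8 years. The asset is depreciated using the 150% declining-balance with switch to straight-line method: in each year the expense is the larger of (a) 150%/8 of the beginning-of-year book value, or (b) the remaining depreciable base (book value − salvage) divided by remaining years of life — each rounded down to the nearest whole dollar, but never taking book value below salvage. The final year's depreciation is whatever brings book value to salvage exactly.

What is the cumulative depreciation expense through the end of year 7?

Depreciable base = $105,217 − $12,800 = $92,417.
Year 1: DB = ⌊$105,217 × 150%/8⌋ = $19,728; SL = ⌊$92,417/8⌋ = $11,552 → take DB $19,728. Book value $85,489.
Year 2: DB = ⌊$85,489 × 150%/8⌋ = $16,029; SL = ⌊$72,689/7⌋ = $10,384 → take DB $16,029. Book value $69,460.
Year 3: DB = ⌊$69,460 × 150%/8⌋ = $13,023; SL = ⌊$56,660/6⌋ = $9,443 → take DB $13,023. Book value $56,437.
Year 4: DB = ⌊$56,437 × 150%/8⌋ = $10,581; SL = ⌊$43,637/5⌋ = $8,727 → take DB $10,581. Book value $45,856.
Year 5: DB = ⌊$45,856 × 150%/8⌋ = $8,598; SL = ⌊$33,056/4⌋ = $8,264 → take DB $8,598. Book value $37,258.
Year 6: DB = ⌊$37,258 × 150%/8⌋ = $6,985; SL = ⌊$24,458/3⌋ = $8,152 → take SL $8,152. Book value $29,106.
Year 7: DB = ⌊$29,106 × 150%/8⌋ = $5,457; SL = ⌊$16,306/2⌋ = $8,153 → take SL $8,153. Book value $20,953.
Accumulated through year 7 = $105,217 − $20,953 = $84,264.

$84,264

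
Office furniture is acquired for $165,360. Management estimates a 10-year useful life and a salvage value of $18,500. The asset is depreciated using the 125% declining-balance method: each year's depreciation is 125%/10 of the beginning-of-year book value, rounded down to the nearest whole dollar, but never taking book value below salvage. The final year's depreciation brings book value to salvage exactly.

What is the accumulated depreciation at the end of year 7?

Depreciable base = $165,360 − $18,500 = $146,860.
Year 1: ⌊$165,360 × 125%/10⌋ = $20,670. Book value $144,690.
Year 2: ⌊$144,690 × 125%/10⌋ = $18,086. Book value $126,604.
Year 3: ⌊$126,604 × 125%/10⌋ = $15,825. Book value $110,779.
Year 4: ⌊$110,779 × 125%/10⌋ = $13,847. Book value $96,932.
Year 5: ⌊$96,932 × 125%/10⌋ = $12,116. Book value $84,816.
Year 6: ⌊$84,816 × 125%/10⌋ = $10,602. Book value $74,214.
Year 7: ⌊$74,214 × 125%/10⌋ = $9,276. Book value $64,938.
Accumulated through year 7 = $165,360 − $64,938 = $100,422.

$100,422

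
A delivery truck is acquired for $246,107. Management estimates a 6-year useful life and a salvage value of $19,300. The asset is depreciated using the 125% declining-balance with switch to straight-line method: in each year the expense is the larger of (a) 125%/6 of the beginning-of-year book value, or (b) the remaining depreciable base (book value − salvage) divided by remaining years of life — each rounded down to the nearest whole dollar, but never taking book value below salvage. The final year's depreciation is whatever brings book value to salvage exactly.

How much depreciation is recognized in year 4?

Depreciable base = $246,107 − $19,300 = $226,807.
Year 1: DB = ⌊$246,107 × 125%/6⌋ = $51,272; SL = ⌊$226,807/6⌋ = $37,801 → take DB $51,272. Book value $194,835.
Year 2: DB = ⌊$194,835 × 125%/6⌋ = $40,590; SL = ⌊$175,535/5⌋ = $35,107 → take DB $40,590. Book value $154,245.
Year 3: DB = ⌊$154,245 × 125%/6⌋ = $32,134; SL = ⌊$134,945/4⌋ = $33,736 → take SL $33,736. Book value $120,509.
Year 4: DB = ⌊$120,509 × 125%/6⌋ = $25,106; SL = ⌊$101,209/3⌋ = $33,736 → take SL $33,736. Book value $86,773.

$33,736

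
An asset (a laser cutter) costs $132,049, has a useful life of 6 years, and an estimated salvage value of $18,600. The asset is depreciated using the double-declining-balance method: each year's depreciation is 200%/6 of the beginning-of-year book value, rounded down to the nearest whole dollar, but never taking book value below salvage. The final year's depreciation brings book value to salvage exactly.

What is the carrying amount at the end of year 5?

Depreciable base = $132,049 − $18,600 = $113,449.
Year 1: ⌊$132,049 × 200%/6⌋ = $44,016. Book value $88,033.
Year 2: ⌊$88,033 × 200%/6⌋ = $29,344. Book value $58,689.
Year 3: ⌊$58,689 × 200%/6⌋ = $19,563. Book value $39,126.
Year 4: ⌊$39,126 × 200%/6⌋ = $13,042. Book value $26,084.
Year 5: ⌊$26,084 × 200%/6⌋ = $8,694, capped at $7,484. Book value $18,600.

$18,600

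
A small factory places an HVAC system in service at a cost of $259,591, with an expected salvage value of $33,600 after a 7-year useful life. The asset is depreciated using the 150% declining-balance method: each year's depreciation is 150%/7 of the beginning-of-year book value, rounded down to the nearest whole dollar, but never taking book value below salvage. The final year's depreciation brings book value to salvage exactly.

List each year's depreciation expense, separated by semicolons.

$55,626; $43,706; $34,341; $26,982; $21,200; $16,657; $27,479

Depreciable base = $259,591 − $33,600 = $225,991.
Year 1: ⌊$259,591 × 150%/7⌋ = $55,626. Book value $203,965.
Year 2: ⌊$203,965 × 150%/7⌋ = $43,706. Book value $160,259.
Year 3: ⌊$160,259 × 150%/7⌋ = $34,341. Book value $125,918.
Year 4: ⌊$125,918 × 150%/7⌋ = $26,982. Book value $98,936.
Year 5: ⌊$98,936 × 150%/7⌋ = $21,200. Book value $77,736.
Year 6: ⌊$77,736 × 150%/7⌋ = $16,657. Book value $61,079.
Year 7 (final): $61,079 − $33,600 = $27,479. Book value $33,600.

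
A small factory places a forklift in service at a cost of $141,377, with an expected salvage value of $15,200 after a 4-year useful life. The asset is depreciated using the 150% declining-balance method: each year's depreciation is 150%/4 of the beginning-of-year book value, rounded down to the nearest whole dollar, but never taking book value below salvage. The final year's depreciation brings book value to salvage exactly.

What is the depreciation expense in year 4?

$19,317

Depreciable base = $141,377 − $15,200 = $126,177.
Year 1: ⌊$141,377 × 150%/4⌋ = $53,016. Book value $88,361.
Year 2: ⌊$88,361 × 150%/4⌋ = $33,135. Book value $55,226.
Year 3: ⌊$55,226 × 150%/4⌋ = $20,709. Book value $34,517.
Year 4 (final): $34,517 − $15,200 = $19,317. Book value $15,200.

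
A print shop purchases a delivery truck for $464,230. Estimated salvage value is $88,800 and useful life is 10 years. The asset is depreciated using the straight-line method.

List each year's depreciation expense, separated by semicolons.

$37,543; $37,543; $37,543; $37,543; $37,543; $37,543; $37,543; $37,543; $37,543; $37,543

Depreciable base = $464,230 − $88,800 = $375,430.
Annual expense = $375,430 / 10 = $37,543.
End of year 1: book value $426,687.
End of year 2: book value $389,144.
End of year 3: book value $351,601.
End of year 4: book value $314,058.
End of year 5: book value $276,515.
End of year 6: book value $238,972.
End of year 7: book value $201,429.
End of year 8: book value $163,886.
End of year 9: book value $126,343.
End of year 10: book value $88,800.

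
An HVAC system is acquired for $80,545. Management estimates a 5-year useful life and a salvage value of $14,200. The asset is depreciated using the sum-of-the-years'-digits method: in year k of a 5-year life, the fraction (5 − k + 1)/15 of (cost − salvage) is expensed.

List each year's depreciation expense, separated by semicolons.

Depreciable base = $80,545 − $14,200 = $66,345.
Sum of the years' digits = 5+4+3+2+1 = 15.
Year 1: $66,345 × 5/15 = $22,115. Book value $58,430.
Year 2: $66,345 × 4/15 = $17,692. Book value $40,738.
Year 3: $66,345 × 3/15 = $13,269. Book value $27,469.
Year 4: $66,345 × 2/15 = $8,846. Book value $18,623.
Year 5: $66,345 × 1/15 = $4,423. Book value $14,200.

$22,115; $17,692; $13,269; $8,846; $4,423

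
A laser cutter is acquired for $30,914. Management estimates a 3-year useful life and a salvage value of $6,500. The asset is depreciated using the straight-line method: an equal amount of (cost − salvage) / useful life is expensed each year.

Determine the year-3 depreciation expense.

$8,138

Depreciable base = $30,914 − $6,500 = $24,414.
Annual expense = $24,414 / 3 = $8,138.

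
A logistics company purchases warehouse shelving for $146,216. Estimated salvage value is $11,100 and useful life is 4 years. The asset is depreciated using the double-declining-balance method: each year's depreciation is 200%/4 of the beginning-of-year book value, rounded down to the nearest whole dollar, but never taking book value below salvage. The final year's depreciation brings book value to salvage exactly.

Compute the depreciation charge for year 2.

Depreciable base = $146,216 − $11,100 = $135,116.
Year 1: ⌊$146,216 × 200%/4⌋ = $73,108. Book value $73,108.
Year 2: ⌊$73,108 × 200%/4⌋ = $36,554. Book value $36,554.

$36,554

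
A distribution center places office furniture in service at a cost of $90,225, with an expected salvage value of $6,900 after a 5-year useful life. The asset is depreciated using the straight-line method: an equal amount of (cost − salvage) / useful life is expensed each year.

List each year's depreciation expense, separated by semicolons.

$16,665; $16,665; $16,665; $16,665; $16,665

Depreciable base = $90,225 − $6,900 = $83,325.
Annual expense = $83,325 / 5 = $16,665.
End of year 1: book value $73,560.
End of year 2: book value $56,895.
End of year 3: book value $40,230.
End of year 4: book value $23,565.
End of year 5: book value $6,900.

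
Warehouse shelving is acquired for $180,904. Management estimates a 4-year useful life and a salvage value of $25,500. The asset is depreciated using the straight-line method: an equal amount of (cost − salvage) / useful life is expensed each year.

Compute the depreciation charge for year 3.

$38,851

Depreciable base = $180,904 − $25,500 = $155,404.
Annual expense = $155,404 / 4 = $38,851.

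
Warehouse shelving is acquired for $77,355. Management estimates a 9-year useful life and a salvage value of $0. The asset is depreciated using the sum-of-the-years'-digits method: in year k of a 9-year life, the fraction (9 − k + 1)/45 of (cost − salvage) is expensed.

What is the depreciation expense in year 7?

$5,157

Depreciable base = $77,355 − $0 = $77,355.
Sum of the years' digits = 9+8+7+6+5+4+3+2+1 = 45.
Year 1: $77,355 × 9/45 = $15,471. Book value $61,884.
Year 2: $77,355 × 8/45 = $13,752. Book value $48,132.
Year 3: $77,355 × 7/45 = $12,033. Book value $36,099.
Year 4: $77,355 × 6/45 = $10,314. Book value $25,785.
Year 5: $77,355 × 5/45 = $8,595. Book value $17,190.
Year 6: $77,355 × 4/45 = $6,876. Book value $10,314.
Year 7: $77,355 × 3/45 = $5,157. Book value $5,157.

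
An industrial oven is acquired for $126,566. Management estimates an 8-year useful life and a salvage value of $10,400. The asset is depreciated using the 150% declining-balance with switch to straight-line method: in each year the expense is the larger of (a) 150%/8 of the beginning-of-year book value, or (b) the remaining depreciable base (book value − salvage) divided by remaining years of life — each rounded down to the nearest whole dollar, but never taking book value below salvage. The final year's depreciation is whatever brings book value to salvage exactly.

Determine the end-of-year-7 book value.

Depreciable base = $126,566 − $10,400 = $116,166.
Year 1: DB = ⌊$126,566 × 150%/8⌋ = $23,731; SL = ⌊$116,166/8⌋ = $14,520 → take DB $23,731. Book value $102,835.
Year 2: DB = ⌊$102,835 × 150%/8⌋ = $19,281; SL = ⌊$92,435/7⌋ = $13,205 → take DB $19,281. Book value $83,554.
Year 3: DB = ⌊$83,554 × 150%/8⌋ = $15,666; SL = ⌊$73,154/6⌋ = $12,192 → take DB $15,666. Book value $67,888.
Year 4: DB = ⌊$67,888 × 150%/8⌋ = $12,729; SL = ⌊$57,488/5⌋ = $11,497 → take DB $12,729. Book value $55,159.
Year 5: DB = ⌊$55,159 × 150%/8⌋ = $10,342; SL = ⌊$44,759/4⌋ = $11,189 → take SL $11,189. Book value $43,970.
Year 6: DB = ⌊$43,970 × 150%/8⌋ = $8,244; SL = ⌊$33,570/3⌋ = $11,190 → take SL $11,190. Book value $32,780.
Year 7: DB = ⌊$32,780 × 150%/8⌋ = $6,146; SL = ⌊$22,380/2⌋ = $11,190 → take SL $11,190. Book value $21,590.

$21,590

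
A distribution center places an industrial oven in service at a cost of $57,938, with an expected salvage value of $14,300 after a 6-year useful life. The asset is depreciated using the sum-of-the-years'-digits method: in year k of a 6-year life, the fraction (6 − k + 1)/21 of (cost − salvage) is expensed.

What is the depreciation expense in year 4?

$6,234

Depreciable base = $57,938 − $14,300 = $43,638.
Sum of the years' digits = 6+5+4+3+2+1 = 21.
Year 1: $43,638 × 6/21 = $12,468. Book value $45,470.
Year 2: $43,638 × 5/21 = $10,390. Book value $35,080.
Year 3: $43,638 × 4/21 = $8,312. Book value $26,768.
Year 4: $43,638 × 3/21 = $6,234. Book value $20,534.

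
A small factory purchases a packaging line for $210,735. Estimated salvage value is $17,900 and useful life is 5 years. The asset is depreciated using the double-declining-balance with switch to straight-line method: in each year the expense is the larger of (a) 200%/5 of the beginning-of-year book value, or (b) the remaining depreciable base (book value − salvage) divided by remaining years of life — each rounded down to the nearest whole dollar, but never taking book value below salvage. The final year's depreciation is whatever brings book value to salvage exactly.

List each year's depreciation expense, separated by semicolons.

Depreciable base = $210,735 − $17,900 = $192,835.
Year 1: DB = ⌊$210,735 × 200%/5⌋ = $84,294; SL = ⌊$192,835/5⌋ = $38,567 → take DB $84,294. Book value $126,441.
Year 2: DB = ⌊$126,441 × 200%/5⌋ = $50,576; SL = ⌊$108,541/4⌋ = $27,135 → take DB $50,576. Book value $75,865.
Year 3: DB = ⌊$75,865 × 200%/5⌋ = $30,346; SL = ⌊$57,965/3⌋ = $19,321 → take DB $30,346. Book value $45,519.
Year 4: DB = ⌊$45,519 × 200%/5⌋ = $18,207; SL = ⌊$27,619/2⌋ = $13,809 → take DB $18,207. Book value $27,312.
Year 5 (final): $27,312 − $17,900 = $9,412. Book value $17,900.

$84,294; $50,576; $30,346; $18,207; $9,412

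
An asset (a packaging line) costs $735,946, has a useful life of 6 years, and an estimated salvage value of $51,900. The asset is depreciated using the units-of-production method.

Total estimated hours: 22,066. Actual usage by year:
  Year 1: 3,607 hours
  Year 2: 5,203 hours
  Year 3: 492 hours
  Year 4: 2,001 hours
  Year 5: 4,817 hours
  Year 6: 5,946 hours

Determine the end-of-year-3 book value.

$447,584

Depreciable base = $735,946 − $51,900 = $684,046.
Rate = $684,046 / 22,066 hours = $31 per hour.
Year 1: 3,607 × $31 = $111,817. Book value $624,129.
Year 2: 5,203 × $31 = $161,293. Book value $462,836.
Year 3: 492 × $31 = $15,252. Book value $447,584.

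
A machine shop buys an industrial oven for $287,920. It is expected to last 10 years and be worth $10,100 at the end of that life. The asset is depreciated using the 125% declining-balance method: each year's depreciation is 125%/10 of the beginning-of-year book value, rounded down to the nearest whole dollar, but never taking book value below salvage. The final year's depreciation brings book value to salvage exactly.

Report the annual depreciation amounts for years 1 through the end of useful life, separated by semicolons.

$35,990; $31,491; $27,554; $24,110; $21,096; $18,459; $16,152; $14,133; $12,366; $76,469

Depreciable base = $287,920 − $10,100 = $277,820.
Year 1: ⌊$287,920 × 125%/10⌋ = $35,990. Book value $251,930.
Year 2: ⌊$251,930 × 125%/10⌋ = $31,491. Book value $220,439.
Year 3: ⌊$220,439 × 125%/10⌋ = $27,554. Book value $192,885.
Year 4: ⌊$192,885 × 125%/10⌋ = $24,110. Book value $168,775.
Year 5: ⌊$168,775 × 125%/10⌋ = $21,096. Book value $147,679.
Year 6: ⌊$147,679 × 125%/10⌋ = $18,459. Book value $129,220.
Year 7: ⌊$129,220 × 125%/10⌋ = $16,152. Book value $113,068.
Year 8: ⌊$113,068 × 125%/10⌋ = $14,133. Book value $98,935.
Year 9: ⌊$98,935 × 125%/10⌋ = $12,366. Book value $86,569.
Year 10 (final): $86,569 − $10,100 = $76,469. Book value $10,100.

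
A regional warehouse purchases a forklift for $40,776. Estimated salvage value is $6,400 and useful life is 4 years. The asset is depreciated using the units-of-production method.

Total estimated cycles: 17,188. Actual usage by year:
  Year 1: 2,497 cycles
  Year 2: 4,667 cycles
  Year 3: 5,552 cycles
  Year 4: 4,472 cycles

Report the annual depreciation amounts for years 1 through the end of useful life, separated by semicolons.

$4,994; $9,334; $11,104; $8,944

Depreciable base = $40,776 − $6,400 = $34,376.
Rate = $34,376 / 17,188 cycles = $2 per cycle.
Year 1: 2,497 × $2 = $4,994. Book value $35,782.
Year 2: 4,667 × $2 = $9,334. Book value $26,448.
Year 3: 5,552 × $2 = $11,104. Book value $15,344.
Year 4: 4,472 × $2 = $8,944. Book value $6,400.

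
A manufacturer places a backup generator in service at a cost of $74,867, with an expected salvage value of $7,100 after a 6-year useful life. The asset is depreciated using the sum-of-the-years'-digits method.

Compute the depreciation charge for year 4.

Depreciable base = $74,867 − $7,100 = $67,767.
Sum of the years' digits = 6+5+4+3+2+1 = 21.
Year 1: $67,767 × 6/21 = $19,362. Book value $55,505.
Year 2: $67,767 × 5/21 = $16,135. Book value $39,370.
Year 3: $67,767 × 4/21 = $12,908. Book value $26,462.
Year 4: $67,767 × 3/21 = $9,681. Book value $16,781.

$9,681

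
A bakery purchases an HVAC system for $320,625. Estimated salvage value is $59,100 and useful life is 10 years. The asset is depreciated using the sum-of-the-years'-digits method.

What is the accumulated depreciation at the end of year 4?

$161,670

Depreciable base = $320,625 − $59,100 = $261,525.
Sum of the years' digits = 10+9+8+7+6+5+4+3+2+1 = 55.
Year 1: $261,525 × 10/55 = $47,550. Book value $273,075.
Year 2: $261,525 × 9/55 = $42,795. Book value $230,280.
Year 3: $261,525 × 8/55 = $38,040. Book value $192,240.
Year 4: $261,525 × 7/55 = $33,285. Book value $158,955.
Accumulated through year 4 = $320,625 − $158,955 = $161,670.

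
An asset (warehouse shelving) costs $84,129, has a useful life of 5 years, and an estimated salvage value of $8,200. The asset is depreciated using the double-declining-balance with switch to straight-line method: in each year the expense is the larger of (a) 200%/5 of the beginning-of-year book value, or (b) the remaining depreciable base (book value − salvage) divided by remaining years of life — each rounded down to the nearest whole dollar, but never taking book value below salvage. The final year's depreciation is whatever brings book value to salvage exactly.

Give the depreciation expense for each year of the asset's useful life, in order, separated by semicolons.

$33,651; $20,191; $12,114; $7,269; $2,704

Depreciable base = $84,129 − $8,200 = $75,929.
Year 1: DB = ⌊$84,129 × 200%/5⌋ = $33,651; SL = ⌊$75,929/5⌋ = $15,185 → take DB $33,651. Book value $50,478.
Year 2: DB = ⌊$50,478 × 200%/5⌋ = $20,191; SL = ⌊$42,278/4⌋ = $10,569 → take DB $20,191. Book value $30,287.
Year 3: DB = ⌊$30,287 × 200%/5⌋ = $12,114; SL = ⌊$22,087/3⌋ = $7,362 → take DB $12,114. Book value $18,173.
Year 4: DB = ⌊$18,173 × 200%/5⌋ = $7,269; SL = ⌊$9,973/2⌋ = $4,986 → take DB $7,269. Book value $10,904.
Year 5 (final): $10,904 − $8,200 = $2,704. Book value $8,200.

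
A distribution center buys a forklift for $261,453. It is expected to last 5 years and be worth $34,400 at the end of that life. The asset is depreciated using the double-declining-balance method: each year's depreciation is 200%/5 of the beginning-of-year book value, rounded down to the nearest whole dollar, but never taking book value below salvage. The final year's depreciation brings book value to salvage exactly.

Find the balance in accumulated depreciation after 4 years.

Depreciable base = $261,453 − $34,400 = $227,053.
Year 1: ⌊$261,453 × 200%/5⌋ = $104,581. Book value $156,872.
Year 2: ⌊$156,872 × 200%/5⌋ = $62,748. Book value $94,124.
Year 3: ⌊$94,124 × 200%/5⌋ = $37,649. Book value $56,475.
Year 4: ⌊$56,475 × 200%/5⌋ = $22,590, capped at $22,075. Book value $34,400.
Accumulated through year 4 = $261,453 − $34,400 = $227,053.

$227,053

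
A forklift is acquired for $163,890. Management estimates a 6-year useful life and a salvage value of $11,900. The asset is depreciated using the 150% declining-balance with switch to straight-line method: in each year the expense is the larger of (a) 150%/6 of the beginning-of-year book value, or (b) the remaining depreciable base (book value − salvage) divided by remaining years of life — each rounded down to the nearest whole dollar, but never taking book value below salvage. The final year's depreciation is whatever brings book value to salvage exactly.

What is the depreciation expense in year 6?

$19,081

Depreciable base = $163,890 − $11,900 = $151,990.
Year 1: DB = ⌊$163,890 × 150%/6⌋ = $40,972; SL = ⌊$151,990/6⌋ = $25,331 → take DB $40,972. Book value $122,918.
Year 2: DB = ⌊$122,918 × 150%/6⌋ = $30,729; SL = ⌊$111,018/5⌋ = $22,203 → take DB $30,729. Book value $92,189.
Year 3: DB = ⌊$92,189 × 150%/6⌋ = $23,047; SL = ⌊$80,289/4⌋ = $20,072 → take DB $23,047. Book value $69,142.
Year 4: DB = ⌊$69,142 × 150%/6⌋ = $17,285; SL = ⌊$57,242/3⌋ = $19,080 → take SL $19,080. Book value $50,062.
Year 5: DB = ⌊$50,062 × 150%/6⌋ = $12,515; SL = ⌊$38,162/2⌋ = $19,081 → take SL $19,081. Book value $30,981.
Year 6 (final): $30,981 − $11,900 = $19,081. Book value $11,900.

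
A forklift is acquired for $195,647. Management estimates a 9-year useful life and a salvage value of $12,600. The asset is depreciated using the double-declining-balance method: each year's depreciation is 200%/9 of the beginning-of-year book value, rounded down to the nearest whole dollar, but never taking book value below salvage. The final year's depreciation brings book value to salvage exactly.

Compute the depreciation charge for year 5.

$15,910

Depreciable base = $195,647 − $12,600 = $183,047.
Year 1: ⌊$195,647 × 200%/9⌋ = $43,477. Book value $152,170.
Year 2: ⌊$152,170 × 200%/9⌋ = $33,815. Book value $118,355.
Year 3: ⌊$118,355 × 200%/9⌋ = $26,301. Book value $92,054.
Year 4: ⌊$92,054 × 200%/9⌋ = $20,456. Book value $71,598.
Year 5: ⌊$71,598 × 200%/9⌋ = $15,910. Book value $55,688.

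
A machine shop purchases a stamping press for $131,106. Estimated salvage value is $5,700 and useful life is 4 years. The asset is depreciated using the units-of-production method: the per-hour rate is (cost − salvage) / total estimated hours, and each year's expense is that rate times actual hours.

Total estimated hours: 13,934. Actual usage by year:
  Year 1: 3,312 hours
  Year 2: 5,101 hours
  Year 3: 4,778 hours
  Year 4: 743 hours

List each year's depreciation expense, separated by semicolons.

$29,808; $45,909; $43,002; $6,687

Depreciable base = $131,106 − $5,700 = $125,406.
Rate = $125,406 / 13,934 hours = $9 per hour.
Year 1: 3,312 × $9 = $29,808. Book value $101,298.
Year 2: 5,101 × $9 = $45,909. Book value $55,389.
Year 3: 4,778 × $9 = $43,002. Book value $12,387.
Year 4: 743 × $9 = $6,687. Book value $5,700.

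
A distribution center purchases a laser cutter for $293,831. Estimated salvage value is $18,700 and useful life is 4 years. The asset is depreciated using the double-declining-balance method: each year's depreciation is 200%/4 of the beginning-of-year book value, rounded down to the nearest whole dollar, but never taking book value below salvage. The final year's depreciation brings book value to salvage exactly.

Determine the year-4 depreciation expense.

Depreciable base = $293,831 − $18,700 = $275,131.
Year 1: ⌊$293,831 × 200%/4⌋ = $146,915. Book value $146,916.
Year 2: ⌊$146,916 × 200%/4⌋ = $73,458. Book value $73,458.
Year 3: ⌊$73,458 × 200%/4⌋ = $36,729. Book value $36,729.
Year 4 (final): $36,729 − $18,700 = $18,029. Book value $18,700.

$18,029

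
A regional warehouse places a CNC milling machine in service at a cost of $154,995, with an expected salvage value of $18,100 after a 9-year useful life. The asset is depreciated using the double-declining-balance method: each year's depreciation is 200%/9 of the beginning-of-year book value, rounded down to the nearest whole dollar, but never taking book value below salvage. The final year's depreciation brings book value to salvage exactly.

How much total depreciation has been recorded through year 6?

Depreciable base = $154,995 − $18,100 = $136,895.
Year 1: ⌊$154,995 × 200%/9⌋ = $34,443. Book value $120,552.
Year 2: ⌊$120,552 × 200%/9⌋ = $26,789. Book value $93,763.
Year 3: ⌊$93,763 × 200%/9⌋ = $20,836. Book value $72,927.
Year 4: ⌊$72,927 × 200%/9⌋ = $16,206. Book value $56,721.
Year 5: ⌊$56,721 × 200%/9⌋ = $12,604. Book value $44,117.
Year 6: ⌊$44,117 × 200%/9⌋ = $9,803. Book value $34,314.
Accumulated through year 6 = $154,995 − $34,314 = $120,681.

$120,681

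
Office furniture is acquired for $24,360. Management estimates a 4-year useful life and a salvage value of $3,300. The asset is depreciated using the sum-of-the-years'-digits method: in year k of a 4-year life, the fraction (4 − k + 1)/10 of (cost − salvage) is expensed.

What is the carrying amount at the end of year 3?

Depreciable base = $24,360 − $3,300 = $21,060.
Sum of the years' digits = 4+3+2+1 = 10.
Year 1: $21,060 × 4/10 = $8,424. Book value $15,936.
Year 2: $21,060 × 3/10 = $6,318. Book value $9,618.
Year 3: $21,060 × 2/10 = $4,212. Book value $5,406.

$5,406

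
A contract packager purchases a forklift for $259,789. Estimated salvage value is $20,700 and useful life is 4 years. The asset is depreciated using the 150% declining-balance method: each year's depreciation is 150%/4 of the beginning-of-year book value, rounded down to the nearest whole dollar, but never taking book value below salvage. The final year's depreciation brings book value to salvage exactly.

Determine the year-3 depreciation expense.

$38,055

Depreciable base = $259,789 − $20,700 = $239,089.
Year 1: ⌊$259,789 × 150%/4⌋ = $97,420. Book value $162,369.
Year 2: ⌊$162,369 × 150%/4⌋ = $60,888. Book value $101,481.
Year 3: ⌊$101,481 × 150%/4⌋ = $38,055. Book value $63,426.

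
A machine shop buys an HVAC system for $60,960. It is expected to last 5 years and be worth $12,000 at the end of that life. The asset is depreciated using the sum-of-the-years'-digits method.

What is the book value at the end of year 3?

$21,792

Depreciable base = $60,960 − $12,000 = $48,960.
Sum of the years' digits = 5+4+3+2+1 = 15.
Year 1: $48,960 × 5/15 = $16,320. Book value $44,640.
Year 2: $48,960 × 4/15 = $13,056. Book value $31,584.
Year 3: $48,960 × 3/15 = $9,792. Book value $21,792.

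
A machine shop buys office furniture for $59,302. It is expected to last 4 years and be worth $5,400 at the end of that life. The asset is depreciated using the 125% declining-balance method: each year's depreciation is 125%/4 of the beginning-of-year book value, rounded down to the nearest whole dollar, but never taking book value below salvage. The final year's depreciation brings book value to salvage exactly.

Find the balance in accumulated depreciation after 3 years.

Depreciable base = $59,302 − $5,400 = $53,902.
Year 1: ⌊$59,302 × 125%/4⌋ = $18,531. Book value $40,771.
Year 2: ⌊$40,771 × 125%/4⌋ = $12,740. Book value $28,031.
Year 3: ⌊$28,031 × 125%/4⌋ = $8,759. Book value $19,272.
Accumulated through year 3 = $59,302 − $19,272 = $40,030.

$40,030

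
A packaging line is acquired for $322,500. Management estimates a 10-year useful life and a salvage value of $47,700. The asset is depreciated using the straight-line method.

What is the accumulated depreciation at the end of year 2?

Depreciable base = $322,500 − $47,700 = $274,800.
Annual expense = $274,800 / 10 = $27,480.
End of year 1: book value $295,020.
End of year 2: book value $267,540.
Accumulated through year 2 = $322,500 − $267,540 = $54,960.

$54,960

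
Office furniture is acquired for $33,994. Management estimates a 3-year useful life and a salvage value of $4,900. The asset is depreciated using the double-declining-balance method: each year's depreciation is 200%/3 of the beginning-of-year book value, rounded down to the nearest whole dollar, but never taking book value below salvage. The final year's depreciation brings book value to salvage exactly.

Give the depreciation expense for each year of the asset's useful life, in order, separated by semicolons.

$22,662; $6,432; $0

Depreciable base = $33,994 − $4,900 = $29,094.
Year 1: ⌊$33,994 × 200%/3⌋ = $22,662. Book value $11,332.
Year 2: ⌊$11,332 × 200%/3⌋ = $7,554, capped at $6,432. Book value $4,900.
Year 3 (final): $4,900 − $4,900 = $0. Book value $4,900.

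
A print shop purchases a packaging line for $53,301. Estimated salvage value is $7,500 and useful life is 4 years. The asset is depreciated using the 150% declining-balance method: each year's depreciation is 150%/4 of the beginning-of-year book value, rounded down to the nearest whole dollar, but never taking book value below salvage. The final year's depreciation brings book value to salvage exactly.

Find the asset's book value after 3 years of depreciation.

$13,014

Depreciable base = $53,301 − $7,500 = $45,801.
Year 1: ⌊$53,301 × 150%/4⌋ = $19,987. Book value $33,314.
Year 2: ⌊$33,314 × 150%/4⌋ = $12,492. Book value $20,822.
Year 3: ⌊$20,822 × 150%/4⌋ = $7,808. Book value $13,014.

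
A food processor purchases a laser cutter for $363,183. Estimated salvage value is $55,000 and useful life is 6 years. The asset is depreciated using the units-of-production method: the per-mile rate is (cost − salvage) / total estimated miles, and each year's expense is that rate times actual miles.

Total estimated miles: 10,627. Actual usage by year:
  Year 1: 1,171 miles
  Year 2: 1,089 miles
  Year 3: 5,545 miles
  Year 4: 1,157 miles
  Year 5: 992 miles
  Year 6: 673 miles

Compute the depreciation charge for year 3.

$160,805

Depreciable base = $363,183 − $55,000 = $308,183.
Rate = $308,183 / 10,627 miles = $29 per mile.
Year 1: 1,171 × $29 = $33,959. Book value $329,224.
Year 2: 1,089 × $29 = $31,581. Book value $297,643.
Year 3: 5,545 × $29 = $160,805. Book value $136,838.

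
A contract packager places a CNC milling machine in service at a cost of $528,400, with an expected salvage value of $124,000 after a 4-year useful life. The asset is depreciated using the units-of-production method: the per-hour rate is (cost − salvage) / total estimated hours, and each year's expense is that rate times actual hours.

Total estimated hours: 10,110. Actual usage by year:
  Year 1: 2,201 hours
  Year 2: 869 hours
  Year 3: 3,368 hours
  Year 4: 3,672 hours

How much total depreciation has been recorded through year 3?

Depreciable base = $528,400 − $124,000 = $404,400.
Rate = $404,400 / 10,110 hours = $40 per hour.
Year 1: 2,201 × $40 = $88,040. Book value $440,360.
Year 2: 869 × $40 = $34,760. Book value $405,600.
Year 3: 3,368 × $40 = $134,720. Book value $270,880.
Accumulated through year 3 = $528,400 − $270,880 = $257,520.

$257,520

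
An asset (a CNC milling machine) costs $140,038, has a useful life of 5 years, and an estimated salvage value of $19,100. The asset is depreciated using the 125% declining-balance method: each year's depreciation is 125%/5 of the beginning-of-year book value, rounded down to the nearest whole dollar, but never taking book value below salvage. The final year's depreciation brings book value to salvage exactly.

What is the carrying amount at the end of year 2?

$78,772

Depreciable base = $140,038 − $19,100 = $120,938.
Year 1: ⌊$140,038 × 125%/5⌋ = $35,009. Book value $105,029.
Year 2: ⌊$105,029 × 125%/5⌋ = $26,257. Book value $78,772.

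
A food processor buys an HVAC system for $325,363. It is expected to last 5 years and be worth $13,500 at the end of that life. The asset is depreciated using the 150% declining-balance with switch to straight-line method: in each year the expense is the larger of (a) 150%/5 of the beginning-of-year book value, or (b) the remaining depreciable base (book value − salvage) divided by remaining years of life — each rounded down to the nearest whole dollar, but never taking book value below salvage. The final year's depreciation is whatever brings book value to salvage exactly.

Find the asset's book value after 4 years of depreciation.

Depreciable base = $325,363 − $13,500 = $311,863.
Year 1: DB = ⌊$325,363 × 150%/5⌋ = $97,608; SL = ⌊$311,863/5⌋ = $62,372 → take DB $97,608. Book value $227,755.
Year 2: DB = ⌊$227,755 × 150%/5⌋ = $68,326; SL = ⌊$214,255/4⌋ = $53,563 → take DB $68,326. Book value $159,429.
Year 3: DB = ⌊$159,429 × 150%/5⌋ = $47,828; SL = ⌊$145,929/3⌋ = $48,643 → take SL $48,643. Book value $110,786.
Year 4: DB = ⌊$110,786 × 150%/5⌋ = $33,235; SL = ⌊$97,286/2⌋ = $48,643 → take SL $48,643. Book value $62,143.

$62,143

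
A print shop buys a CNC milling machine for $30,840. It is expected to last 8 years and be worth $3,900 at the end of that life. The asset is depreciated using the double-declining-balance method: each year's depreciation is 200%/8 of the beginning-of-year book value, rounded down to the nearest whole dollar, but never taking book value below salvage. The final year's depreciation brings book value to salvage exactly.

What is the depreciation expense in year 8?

Depreciable base = $30,840 − $3,900 = $26,940.
Year 1: ⌊$30,840 × 200%/8⌋ = $7,710. Book value $23,130.
Year 2: ⌊$23,130 × 200%/8⌋ = $5,782. Book value $17,348.
Year 3: ⌊$17,348 × 200%/8⌋ = $4,337. Book value $13,011.
Year 4: ⌊$13,011 × 200%/8⌋ = $3,252. Book value $9,759.
Year 5: ⌊$9,759 × 200%/8⌋ = $2,439. Book value $7,320.
Year 6: ⌊$7,320 × 200%/8⌋ = $1,830. Book value $5,490.
Year 7: ⌊$5,490 × 200%/8⌋ = $1,372. Book value $4,118.
Year 8 (final): $4,118 − $3,900 = $218. Book value $3,900.

$218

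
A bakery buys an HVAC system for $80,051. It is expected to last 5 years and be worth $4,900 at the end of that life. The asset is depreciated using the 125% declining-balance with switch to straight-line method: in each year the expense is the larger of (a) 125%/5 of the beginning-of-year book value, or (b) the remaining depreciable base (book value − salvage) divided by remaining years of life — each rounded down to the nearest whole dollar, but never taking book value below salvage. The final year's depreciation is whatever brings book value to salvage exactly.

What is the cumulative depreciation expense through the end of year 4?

$61,774

Depreciable base = $80,051 − $4,900 = $75,151.
Year 1: DB = ⌊$80,051 × 125%/5⌋ = $20,012; SL = ⌊$75,151/5⌋ = $15,030 → take DB $20,012. Book value $60,039.
Year 2: DB = ⌊$60,039 × 125%/5⌋ = $15,009; SL = ⌊$55,139/4⌋ = $13,784 → take DB $15,009. Book value $45,030.
Year 3: DB = ⌊$45,030 × 125%/5⌋ = $11,257; SL = ⌊$40,130/3⌋ = $13,376 → take SL $13,376. Book value $31,654.
Year 4: DB = ⌊$31,654 × 125%/5⌋ = $7,913; SL = ⌊$26,754/2⌋ = $13,377 → take SL $13,377. Book value $18,277.
Accumulated through year 4 = $80,051 − $18,277 = $61,774.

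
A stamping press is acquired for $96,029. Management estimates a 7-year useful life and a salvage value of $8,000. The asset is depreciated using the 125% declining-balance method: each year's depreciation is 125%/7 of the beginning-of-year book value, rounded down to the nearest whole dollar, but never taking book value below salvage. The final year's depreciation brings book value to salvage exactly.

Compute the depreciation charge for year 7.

Depreciable base = $96,029 − $8,000 = $88,029.
Year 1: ⌊$96,029 × 125%/7⌋ = $17,148. Book value $78,881.
Year 2: ⌊$78,881 × 125%/7⌋ = $14,085. Book value $64,796.
Year 3: ⌊$64,796 × 125%/7⌋ = $11,570. Book value $53,226.
Year 4: ⌊$53,226 × 125%/7⌋ = $9,504. Book value $43,722.
Year 5: ⌊$43,722 × 125%/7⌋ = $7,807. Book value $35,915.
Year 6: ⌊$35,915 × 125%/7⌋ = $6,413. Book value $29,502.
Year 7 (final): $29,502 − $8,000 = $21,502. Book value $8,000.

$21,502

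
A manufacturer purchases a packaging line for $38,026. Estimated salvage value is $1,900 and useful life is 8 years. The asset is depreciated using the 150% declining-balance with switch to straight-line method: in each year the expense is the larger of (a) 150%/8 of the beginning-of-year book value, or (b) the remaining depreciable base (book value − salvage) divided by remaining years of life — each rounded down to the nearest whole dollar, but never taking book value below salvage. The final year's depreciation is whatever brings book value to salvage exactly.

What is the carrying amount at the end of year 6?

Depreciable base = $38,026 − $1,900 = $36,126.
Year 1: DB = ⌊$38,026 × 150%/8⌋ = $7,129; SL = ⌊$36,126/8⌋ = $4,515 → take DB $7,129. Book value $30,897.
Year 2: DB = ⌊$30,897 × 150%/8⌋ = $5,793; SL = ⌊$28,997/7⌋ = $4,142 → take DB $5,793. Book value $25,104.
Year 3: DB = ⌊$25,104 × 150%/8⌋ = $4,707; SL = ⌊$23,204/6⌋ = $3,867 → take DB $4,707. Book value $20,397.
Year 4: DB = ⌊$20,397 × 150%/8⌋ = $3,824; SL = ⌊$18,497/5⌋ = $3,699 → take DB $3,824. Book value $16,573.
Year 5: DB = ⌊$16,573 × 150%/8⌋ = $3,107; SL = ⌊$14,673/4⌋ = $3,668 → take SL $3,668. Book value $12,905.
Year 6: DB = ⌊$12,905 × 150%/8⌋ = $2,419; SL = ⌊$11,005/3⌋ = $3,668 → take SL $3,668. Book value $9,237.

$9,237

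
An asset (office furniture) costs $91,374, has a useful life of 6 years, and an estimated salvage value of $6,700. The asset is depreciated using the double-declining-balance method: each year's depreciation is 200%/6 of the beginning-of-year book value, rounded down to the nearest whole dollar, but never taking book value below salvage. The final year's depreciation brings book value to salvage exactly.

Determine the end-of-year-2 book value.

$40,611

Depreciable base = $91,374 − $6,700 = $84,674.
Year 1: ⌊$91,374 × 200%/6⌋ = $30,458. Book value $60,916.
Year 2: ⌊$60,916 × 200%/6⌋ = $20,305. Book value $40,611.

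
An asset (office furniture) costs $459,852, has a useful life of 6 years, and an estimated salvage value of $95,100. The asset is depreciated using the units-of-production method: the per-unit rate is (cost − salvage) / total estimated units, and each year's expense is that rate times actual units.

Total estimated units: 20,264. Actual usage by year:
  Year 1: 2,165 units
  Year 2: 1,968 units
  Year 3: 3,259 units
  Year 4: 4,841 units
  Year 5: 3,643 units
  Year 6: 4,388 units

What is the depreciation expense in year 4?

$87,138

Depreciable base = $459,852 − $95,100 = $364,752.
Rate = $364,752 / 20,264 units = $18 per unit.
Year 1: 2,165 × $18 = $38,970. Book value $420,882.
Year 2: 1,968 × $18 = $35,424. Book value $385,458.
Year 3: 3,259 × $18 = $58,662. Book value $326,796.
Year 4: 4,841 × $18 = $87,138. Book value $239,658.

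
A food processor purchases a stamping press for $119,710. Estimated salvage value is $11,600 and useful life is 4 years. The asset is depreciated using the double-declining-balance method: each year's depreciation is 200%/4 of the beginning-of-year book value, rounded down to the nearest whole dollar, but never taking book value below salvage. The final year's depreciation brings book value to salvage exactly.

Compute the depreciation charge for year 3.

$14,964

Depreciable base = $119,710 − $11,600 = $108,110.
Year 1: ⌊$119,710 × 200%/4⌋ = $59,855. Book value $59,855.
Year 2: ⌊$59,855 × 200%/4⌋ = $29,927. Book value $29,928.
Year 3: ⌊$29,928 × 200%/4⌋ = $14,964. Book value $14,964.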